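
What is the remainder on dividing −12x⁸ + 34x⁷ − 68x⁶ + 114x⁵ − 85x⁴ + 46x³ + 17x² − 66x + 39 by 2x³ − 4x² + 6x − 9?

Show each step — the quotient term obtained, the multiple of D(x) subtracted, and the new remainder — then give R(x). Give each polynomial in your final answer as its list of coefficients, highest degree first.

Step 1: lead(−12x⁸ + 34x⁷ − 68x⁶ + 114x⁵ − 85x⁴ + 46x³ + 17x² − 66x + 39) ÷ lead(D) = −12x⁸ ÷ 2x³ = −6x⁵. Subtract (−6x⁵)·D = −12x⁸ + 24x⁷ − 36x⁶ + 54x⁵. Remainder: 10x⁷ − 32x⁶ + 60x⁵ − 85x⁴ + 46x³ + 17x² − 66x + 39.
Step 2: lead(10x⁷ − 32x⁶ + 60x⁵ − 85x⁴ + 46x³ + 17x² − 66x + 39) ÷ lead(D) = 10x⁷ ÷ 2x³ = 5x⁴. Subtract (5x⁴)·D = 10x⁷ − 20x⁶ + 30x⁵ − 45x⁴. Remainder: −12x⁶ + 30x⁵ − 40x⁴ + 46x³ + 17x² − 66x + 39.
Step 3: lead(−12x⁶ + 30x⁵ − 40x⁴ + 46x³ + 17x² − 66x + 39) ÷ lead(D) = −12x⁶ ÷ 2x³ = −6x³. Subtract (−6x³)·D = −12x⁶ + 24x⁵ − 36x⁴ + 54x³. Remainder: 6x⁵ − 4x⁴ − 8x³ + 17x² − 66x + 39.
Step 4: lead(6x⁵ − 4x⁴ − 8x³ + 17x² − 66x + 39) ÷ lead(D) = 6x⁵ ÷ 2x³ = 3x². Subtract (3x²)·D = 6x⁵ − 12x⁴ + 18x³ − 27x². Remainder: 8x⁴ − 26x³ + 44x² − 66x + 39.
Step 5: lead(8x⁴ − 26x³ + 44x² − 66x + 39) ÷ lead(D) = 8x⁴ ÷ 2x³ = 4x. Subtract (4x)·D = 8x⁴ − 16x³ + 24x² − 36x. Remainder: −10x³ + 20x² − 30x + 39.
Step 6: lead(−10x³ + 20x² − 30x + 39) ÷ lead(D) = −10x³ ÷ 2x³ = −5. Subtract (−5)·D = −10x³ + 20x² − 30x + 45. Remainder: −6.

R = [-6]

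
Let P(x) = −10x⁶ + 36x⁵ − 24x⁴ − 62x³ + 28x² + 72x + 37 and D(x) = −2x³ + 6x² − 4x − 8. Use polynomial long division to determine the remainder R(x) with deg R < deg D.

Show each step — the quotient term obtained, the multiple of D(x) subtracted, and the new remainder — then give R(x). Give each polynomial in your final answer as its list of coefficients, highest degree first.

Step 1: lead(−10x⁶ + 36x⁵ − 24x⁴ − 62x³ + 28x² + 72x + 37) ÷ lead(D) = −10x⁶ ÷ −2x³ = 5x³. Subtract (5x³)·D = −10x⁶ + 30x⁵ − 20x⁴ − 40x³. Remainder: 6x⁵ − 4x⁴ − 22x³ + 28x² + 72x + 37.
Step 2: lead(6x⁵ − 4x⁴ − 22x³ + 28x² + 72x + 37) ÷ lead(D) = 6x⁵ ÷ −2x³ = −3x². Subtract (−3x²)·D = 6x⁵ − 18x⁴ + 12x³ + 24x². Remainder: 14x⁴ − 34x³ + 4x² + 72x + 37.
Step 3: lead(14x⁴ − 34x³ + 4x² + 72x + 37) ÷ lead(D) = 14x⁴ ÷ −2x³ = −7x. Subtract (−7x)·D = 14x⁴ − 42x³ + 28x² + 56x. Remainder: 8x³ − 24x² + 16x + 37.
Step 4: lead(8x³ − 24x² + 16x + 37) ÷ lead(D) = 8x³ ÷ −2x³ = −4. Subtract (−4)·D = 8x³ − 24x² + 16x + 32. Remainder: 5.

R = [5]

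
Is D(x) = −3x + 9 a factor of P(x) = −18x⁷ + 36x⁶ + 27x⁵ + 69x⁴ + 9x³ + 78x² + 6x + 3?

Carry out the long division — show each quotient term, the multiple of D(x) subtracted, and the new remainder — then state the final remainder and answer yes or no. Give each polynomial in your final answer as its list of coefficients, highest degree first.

R = [-6], so D(x) is not a factor of P(x). no

Step 1: lead(−18x⁷ + 36x⁶ + 27x⁵ + 69x⁴ + 9x³ + 78x² + 6x + 3) ÷ lead(D) = −18x⁷ ÷ −3x = 6x⁶. Subtract (6x⁶)·D = −18x⁷ + 54x⁶. Remainder: −18x⁶ + 27x⁵ + 69x⁴ + 9x³ + 78x² + 6x + 3.
Step 2: lead(−18x⁶ + 27x⁵ + 69x⁴ + 9x³ + 78x² + 6x + 3) ÷ lead(D) = −18x⁶ ÷ −3x = 6x⁵. Subtract (6x⁵)·D = −18x⁶ + 54x⁵. Remainder: −27x⁵ + 69x⁴ + 9x³ + 78x² + 6x + 3.
Step 3: lead(−27x⁵ + 69x⁴ + 9x³ + 78x² + 6x + 3) ÷ lead(D) = −27x⁵ ÷ −3x = 9x⁴. Subtract (9x⁴)·D = −27x⁵ + 81x⁴. Remainder: −12x⁴ + 9x³ + 78x² + 6x + 3.
Step 4: lead(−12x⁴ + 9x³ + 78x² + 6x + 3) ÷ lead(D) = −12x⁴ ÷ −3x = 4x³. Subtract (4x³)·D = −12x⁴ + 36x³. Remainder: −27x³ + 78x² + 6x + 3.
Step 5: lead(−27x³ + 78x² + 6x + 3) ÷ lead(D) = −27x³ ÷ −3x = 9x². Subtract (9x²)·D = −27x³ + 81x². Remainder: −3x² + 6x + 3.
Step 6: lead(−3x² + 6x + 3) ÷ lead(D) = −3x² ÷ −3x = x. Subtract (x)·D = −3x² + 9x. Remainder: −3x + 3.
Step 7: lead(−3x + 3) ÷ lead(D) = −3x ÷ −3x = 1. Subtract (1)·D = −3x + 9. Remainder: −6.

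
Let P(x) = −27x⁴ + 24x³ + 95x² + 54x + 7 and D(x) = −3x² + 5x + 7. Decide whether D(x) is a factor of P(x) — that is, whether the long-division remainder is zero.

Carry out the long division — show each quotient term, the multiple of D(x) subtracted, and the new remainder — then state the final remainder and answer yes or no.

R(x) = 0, so D(x) is a factor of P(x). yes

Step 1: lead(−27x⁴ + 24x³ + 95x² + 54x + 7) ÷ lead(D) = −27x⁴ ÷ −3x² = 9x². Subtract (9x²)·D = −27x⁴ + 45x³ + 63x². Remainder: −21x³ + 32x² + 54x + 7.
Step 2: lead(−21x³ + 32x² + 54x + 7) ÷ lead(D) = −21x³ ÷ −3x² = 7x. Subtract (7x)·D = −21x³ + 35x² + 49x. Remainder: −3x² + 5x + 7.
Step 3: lead(−3x² + 5x + 7) ÷ lead(D) = −3x² ÷ −3x² = 1. Subtract (1)·D = −3x² + 5x + 7. Remainder: 0.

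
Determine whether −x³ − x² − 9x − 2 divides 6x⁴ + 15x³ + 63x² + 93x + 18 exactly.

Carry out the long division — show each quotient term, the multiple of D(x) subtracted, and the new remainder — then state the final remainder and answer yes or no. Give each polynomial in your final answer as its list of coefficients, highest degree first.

R = [0], so D(x) is a factor of P(x). yes

Step 1: lead(6x⁴ + 15x³ + 63x² + 93x + 18) ÷ lead(D) = 6x⁴ ÷ −x³ = −6x. Subtract (−6x)·D = 6x⁴ + 6x³ + 54x² + 12x. Remainder: 9x³ + 9x² + 81x + 18.
Step 2: lead(9x³ + 9x² + 81x + 18) ÷ lead(D) = 9x³ ÷ −x³ = −9. Subtract (−9)·D = 9x³ + 9x² + 81x + 18. Remainder: 0.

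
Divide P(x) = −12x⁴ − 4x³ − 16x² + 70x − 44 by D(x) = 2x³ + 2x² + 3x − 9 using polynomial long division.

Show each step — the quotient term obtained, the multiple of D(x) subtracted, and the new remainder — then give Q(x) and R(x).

Step 1: lead(−12x⁴ − 4x³ − 16x² + 70x − 44) ÷ lead(D) = −12x⁴ ÷ 2x³ = −6x. Subtract (−6x)·D = −12x⁴ − 12x³ − 18x² + 54x. Remainder: 8x³ + 2x² + 16x − 44.
Step 2: lead(8x³ + 2x² + 16x − 44) ÷ lead(D) = 8x³ ÷ 2x³ = 4. Subtract (4)·D = 8x³ + 8x² + 12x − 36. Remainder: −6x² + 4x − 8.

Q(x) = −6x + 4; R(x) = −6x² + 4x − 8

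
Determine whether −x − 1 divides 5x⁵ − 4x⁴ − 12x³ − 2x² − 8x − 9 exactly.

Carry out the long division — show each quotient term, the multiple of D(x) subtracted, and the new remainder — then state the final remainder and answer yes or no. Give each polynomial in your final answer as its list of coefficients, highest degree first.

R = [0], so D(x) is a factor of P(x). yes

Step 1: lead(5x⁵ − 4x⁴ − 12x³ − 2x² − 8x − 9) ÷ lead(D) = 5x⁵ ÷ −x = −5x⁴. Subtract (−5x⁴)·D = 5x⁵ + 5x⁴. Remainder: −9x⁴ − 12x³ − 2x² − 8x − 9.
Step 2: lead(−9x⁴ − 12x³ − 2x² − 8x − 9) ÷ lead(D) = −9x⁴ ÷ −x = 9x³. Subtract (9x³)·D = −9x⁴ − 9x³. Remainder: −3x³ − 2x² − 8x − 9.
Step 3: lead(−3x³ − 2x² − 8x − 9) ÷ lead(D) = −3x³ ÷ −x = 3x². Subtract (3x²)·D = −3x³ − 3x². Remainder: x² − 8x − 9.
Step 4: lead(x² − 8x − 9) ÷ lead(D) = x² ÷ −x = −x. Subtract (−x)·D = x² + x. Remainder: −9x − 9.
Step 5: lead(−9x − 9) ÷ lead(D) = −9x ÷ −x = 9. Subtract (9)·D = −9x − 9. Remainder: 0.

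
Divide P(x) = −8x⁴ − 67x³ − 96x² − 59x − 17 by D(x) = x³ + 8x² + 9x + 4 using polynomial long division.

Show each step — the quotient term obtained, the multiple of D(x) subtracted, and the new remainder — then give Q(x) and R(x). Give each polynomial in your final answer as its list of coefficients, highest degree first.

Q = [-8, -3]; R = [-5]

Step 1: lead(−8x⁴ − 67x³ − 96x² − 59x − 17) ÷ lead(D) = −8x⁴ ÷ x³ = −8x. Subtract (−8x)·D = −8x⁴ − 64x³ − 72x² − 32x. Remainder: −3x³ − 24x² − 27x − 17.
Step 2: lead(−3x³ − 24x² − 27x − 17) ÷ lead(D) = −3x³ ÷ x³ = −3. Subtract (−3)·D = −3x³ − 24x² − 27x − 12. Remainder: −5.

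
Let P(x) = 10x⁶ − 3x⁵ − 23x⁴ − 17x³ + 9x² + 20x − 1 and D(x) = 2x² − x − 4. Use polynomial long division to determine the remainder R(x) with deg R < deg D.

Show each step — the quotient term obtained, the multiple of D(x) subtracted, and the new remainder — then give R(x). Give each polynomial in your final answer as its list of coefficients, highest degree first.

Step 1: lead(10x⁶ − 3x⁵ − 23x⁴ − 17x³ + 9x² + 20x − 1) ÷ lead(D) = 10x⁶ ÷ 2x² = 5x⁴. Subtract (5x⁴)·D = 10x⁶ − 5x⁵ − 20x⁴. Remainder: 2x⁵ − 3x⁴ − 17x³ + 9x² + 20x − 1.
Step 2: lead(2x⁵ − 3x⁴ − 17x³ + 9x² + 20x − 1) ÷ lead(D) = 2x⁵ ÷ 2x² = x³. Subtract (x³)·D = 2x⁵ − x⁴ − 4x³. Remainder: −2x⁴ − 13x³ + 9x² + 20x − 1.
Step 3: lead(−2x⁴ − 13x³ + 9x² + 20x − 1) ÷ lead(D) = −2x⁴ ÷ 2x² = −x². Subtract (−x²)·D = −2x⁴ + x³ + 4x². Remainder: −14x³ + 5x² + 20x − 1.
Step 4: lead(−14x³ + 5x² + 20x − 1) ÷ lead(D) = −14x³ ÷ 2x² = −7x. Subtract (−7x)·D = −14x³ + 7x² + 28x. Remainder: −2x² − 8x − 1.
Step 5: lead(−2x² − 8x − 1) ÷ lead(D) = −2x² ÷ 2x² = −1. Subtract (−1)·D = −2x² + x + 4. Remainder: −9x − 5.

R = [-9, -5]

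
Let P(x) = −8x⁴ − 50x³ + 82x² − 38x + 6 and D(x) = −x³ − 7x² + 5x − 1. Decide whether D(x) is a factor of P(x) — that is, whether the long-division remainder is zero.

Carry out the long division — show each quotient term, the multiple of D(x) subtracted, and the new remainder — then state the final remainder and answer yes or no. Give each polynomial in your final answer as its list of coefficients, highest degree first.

R = [0], so D(x) is a factor of P(x). yes

Step 1: lead(−8x⁴ − 50x³ + 82x² − 38x + 6) ÷ lead(D) = −8x⁴ ÷ −x³ = 8x. Subtract (8x)·D = −8x⁴ − 56x³ + 40x² − 8x. Remainder: 6x³ + 42x² − 30x + 6.
Step 2: lead(6x³ + 42x² − 30x + 6) ÷ lead(D) = 6x³ ÷ −x³ = −6. Subtract (−6)·D = 6x³ + 42x² − 30x + 6. Remainder: 0.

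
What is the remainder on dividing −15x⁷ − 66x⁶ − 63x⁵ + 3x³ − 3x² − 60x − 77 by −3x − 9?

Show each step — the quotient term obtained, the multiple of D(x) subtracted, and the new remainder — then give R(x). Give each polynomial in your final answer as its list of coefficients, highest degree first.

Step 1: lead(−15x⁷ − 66x⁶ − 63x⁵ + 3x³ − 3x² − 60x − 77) ÷ lead(D) = −15x⁷ ÷ −3x = 5x⁶. Subtract (5x⁶)·D = −15x⁷ − 45x⁶. Remainder: −21x⁶ − 63x⁵ + 3x³ − 3x² − 60x − 77.
Step 2: lead(−21x⁶ − 63x⁵ + 3x³ − 3x² − 60x − 77) ÷ lead(D) = −21x⁶ ÷ −3x = 7x⁵. Subtract (7x⁵)·D = −21x⁶ − 63x⁵. Remainder: 3x³ − 3x² − 60x − 77.
Step 3: lead(3x³ − 3x² − 60x − 77) ÷ lead(D) = 3x³ ÷ −3x = −x². Subtract (−x²)·D = 3x³ + 9x². Remainder: −12x² − 60x − 77.
Step 4: lead(−12x² − 60x − 77) ÷ lead(D) = −12x² ÷ −3x = 4x. Subtract (4x)·D = −12x² − 36x. Remainder: −24x − 77.
Step 5: lead(−24x − 77) ÷ lead(D) = −24x ÷ −3x = 8. Subtract (8)·D = −24x − 72. Remainder: −5.

R = [-5]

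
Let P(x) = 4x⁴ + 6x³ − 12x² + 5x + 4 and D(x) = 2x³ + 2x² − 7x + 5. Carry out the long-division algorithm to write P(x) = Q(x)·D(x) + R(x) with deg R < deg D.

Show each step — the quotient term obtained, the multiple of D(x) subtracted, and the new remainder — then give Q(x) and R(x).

Q(x) = 2x + 1; R(x) = 2x − 1

Step 1: lead(4x⁴ + 6x³ − 12x² + 5x + 4) ÷ lead(D) = 4x⁴ ÷ 2x³ = 2x. Subtract (2x)·D = 4x⁴ + 4x³ − 14x² + 10x. Remainder: 2x³ + 2x² − 5x + 4.
Step 2: lead(2x³ + 2x² − 5x + 4) ÷ lead(D) = 2x³ ÷ 2x³ = 1. Subtract (1)·D = 2x³ + 2x² − 7x + 5. Remainder: 2x − 1.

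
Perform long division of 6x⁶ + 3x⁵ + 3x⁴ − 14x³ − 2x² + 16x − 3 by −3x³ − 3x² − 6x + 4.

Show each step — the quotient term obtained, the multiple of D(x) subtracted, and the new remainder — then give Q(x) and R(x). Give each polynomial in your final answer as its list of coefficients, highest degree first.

Q = [-2, 1, 2, -2]; R = [-4, 5]

Step 1: lead(6x⁶ + 3x⁵ + 3x⁴ − 14x³ − 2x² + 16x − 3) ÷ lead(D) = 6x⁶ ÷ −3x³ = −2x³. Subtract (−2x³)·D = 6x⁶ + 6x⁵ + 12x⁴ − 8x³. Remainder: −3x⁵ − 9x⁴ − 6x³ − 2x² + 16x − 3.
Step 2: lead(−3x⁵ − 9x⁴ − 6x³ − 2x² + 16x − 3) ÷ lead(D) = −3x⁵ ÷ −3x³ = x². Subtract (x²)·D = −3x⁵ − 3x⁴ − 6x³ + 4x². Remainder: −6x⁴ − 6x² + 16x − 3.
Step 3: lead(−6x⁴ − 6x² + 16x − 3) ÷ lead(D) = −6x⁴ ÷ −3x³ = 2x. Subtract (2x)·D = −6x⁴ − 6x³ − 12x² + 8x. Remainder: 6x³ + 6x² + 8x − 3.
Step 4: lead(6x³ + 6x² + 8x − 3) ÷ lead(D) = 6x³ ÷ −3x³ = −2. Subtract (−2)·D = 6x³ + 6x² + 12x − 8. Remainder: −4x + 5.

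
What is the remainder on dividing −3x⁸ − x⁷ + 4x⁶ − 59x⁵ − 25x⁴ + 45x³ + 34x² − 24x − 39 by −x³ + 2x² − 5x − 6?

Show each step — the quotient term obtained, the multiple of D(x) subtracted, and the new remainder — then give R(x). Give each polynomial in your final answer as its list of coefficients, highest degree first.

Step 1: lead(−3x⁸ − x⁷ + 4x⁶ − 59x⁵ − 25x⁴ + 45x³ + 34x² − 24x − 39) ÷ lead(D) = −3x⁸ ÷ −x³ = 3x⁵. Subtract (3x⁵)·D = −3x⁸ + 6x⁷ − 15x⁶ − 18x⁵. Remainder: −7x⁷ + 19x⁶ − 41x⁵ − 25x⁴ + 45x³ + 34x² − 24x − 39.
Step 2: lead(−7x⁷ + 19x⁶ − 41x⁵ − 25x⁴ + 45x³ + 34x² − 24x − 39) ÷ lead(D) = −7x⁷ ÷ −x³ = 7x⁴. Subtract (7x⁴)·D = −7x⁷ + 14x⁶ − 35x⁵ − 42x⁴. Remainder: 5x⁶ − 6x⁵ + 17x⁴ + 45x³ + 34x² − 24x − 39.
Step 3: lead(5x⁶ − 6x⁵ + 17x⁴ + 45x³ + 34x² − 24x − 39) ÷ lead(D) = 5x⁶ ÷ −x³ = −5x³. Subtract (−5x³)·D = 5x⁶ − 10x⁵ + 25x⁴ + 30x³. Remainder: 4x⁵ − 8x⁴ + 15x³ + 34x² − 24x − 39.
Step 4: lead(4x⁵ − 8x⁴ + 15x³ + 34x² − 24x − 39) ÷ lead(D) = 4x⁵ ÷ −x³ = −4x². Subtract (−4x²)·D = 4x⁵ − 8x⁴ + 20x³ + 24x². Remainder: −5x³ + 10x² − 24x − 39.
Step 5: lead(−5x³ + 10x² − 24x − 39) ÷ lead(D) = −5x³ ÷ −x³ = 5. Subtract (5)·D = −5x³ + 10x² − 25x − 30. Remainder: x − 9.

R = [1, -9]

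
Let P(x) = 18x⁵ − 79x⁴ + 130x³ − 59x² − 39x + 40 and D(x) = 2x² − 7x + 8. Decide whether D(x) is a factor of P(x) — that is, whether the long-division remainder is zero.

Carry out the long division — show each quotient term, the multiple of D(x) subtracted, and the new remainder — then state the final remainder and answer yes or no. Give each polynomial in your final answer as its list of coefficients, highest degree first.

Step 1: lead(18x⁵ − 79x⁴ + 130x³ − 59x² − 39x + 40) ÷ lead(D) = 18x⁵ ÷ 2x² = 9x³. Subtract (9x³)·D = 18x⁵ − 63x⁴ + 72x³. Remainder: −16x⁴ + 58x³ − 59x² − 39x + 40.
Step 2: lead(−16x⁴ + 58x³ − 59x² − 39x + 40) ÷ lead(D) = −16x⁴ ÷ 2x² = −8x². Subtract (−8x²)·D = −16x⁴ + 56x³ − 64x². Remainder: 2x³ + 5x² − 39x + 40.
Step 3: lead(2x³ + 5x² − 39x + 40) ÷ lead(D) = 2x³ ÷ 2x² = x. Subtract (x)·D = 2x³ − 7x² + 8x. Remainder: 12x² − 47x + 40.
Step 4: lead(12x² − 47x + 40) ÷ lead(D) = 12x² ÷ 2x² = 6. Subtract (6)·D = 12x² − 42x + 48. Remainder: −5x − 8.

R = [-5, -8], so D(x) is not a factor of P(x). no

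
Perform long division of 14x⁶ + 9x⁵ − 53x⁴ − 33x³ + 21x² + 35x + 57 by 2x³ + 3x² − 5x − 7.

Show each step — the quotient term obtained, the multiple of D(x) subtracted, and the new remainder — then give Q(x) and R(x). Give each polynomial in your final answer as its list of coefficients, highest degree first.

Q = [7, -6, 0, -7]; R = [8]

Step 1: lead(14x⁶ + 9x⁵ − 53x⁴ − 33x³ + 21x² + 35x + 57) ÷ lead(D) = 14x⁶ ÷ 2x³ = 7x³. Subtract (7x³)·D = 14x⁶ + 21x⁵ − 35x⁴ − 49x³. Remainder: −12x⁵ − 18x⁴ + 16x³ + 21x² + 35x + 57.
Step 2: lead(−12x⁵ − 18x⁴ + 16x³ + 21x² + 35x + 57) ÷ lead(D) = −12x⁵ ÷ 2x³ = −6x². Subtract (−6x²)·D = −12x⁵ − 18x⁴ + 30x³ + 42x². Remainder: −14x³ − 21x² + 35x + 57.
Step 3: lead(−14x³ − 21x² + 35x + 57) ÷ lead(D) = −14x³ ÷ 2x³ = −7. Subtract (−7)·D = −14x³ − 21x² + 35x + 49. Remainder: 8.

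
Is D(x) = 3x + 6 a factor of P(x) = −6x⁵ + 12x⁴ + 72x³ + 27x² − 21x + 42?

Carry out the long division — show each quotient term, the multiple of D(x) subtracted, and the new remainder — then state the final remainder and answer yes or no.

Step 1: lead(−6x⁵ + 12x⁴ + 72x³ + 27x² − 21x + 42) ÷ lead(D) = −6x⁵ ÷ 3x = −2x⁴. Subtract (−2x⁴)·D = −6x⁵ − 12x⁴. Remainder: 24x⁴ + 72x³ + 27x² − 21x + 42.
Step 2: lead(24x⁴ + 72x³ + 27x² − 21x + 42) ÷ lead(D) = 24x⁴ ÷ 3x = 8x³. Subtract (8x³)·D = 24x⁴ + 48x³. Remainder: 24x³ + 27x² − 21x + 42.
Step 3: lead(24x³ + 27x² − 21x + 42) ÷ lead(D) = 24x³ ÷ 3x = 8x². Subtract (8x²)·D = 24x³ + 48x². Remainder: −21x² − 21x + 42.
Step 4: lead(−21x² − 21x + 42) ÷ lead(D) = −21x² ÷ 3x = −7x. Subtract (−7x)·D = −21x² − 42x. Remainder: 21x + 42.
Step 5: lead(21x + 42) ÷ lead(D) = 21x ÷ 3x = 7. Subtract (7)·D = 21x + 42. Remainder: 0.

R(x) = 0, so D(x) is a factor of P(x). yes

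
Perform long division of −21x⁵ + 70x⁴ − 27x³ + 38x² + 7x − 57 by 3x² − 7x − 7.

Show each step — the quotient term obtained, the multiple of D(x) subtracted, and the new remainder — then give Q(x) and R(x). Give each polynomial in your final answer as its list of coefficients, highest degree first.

Q = [-7, 7, -9, 8]; R = [-1]

Step 1: lead(−21x⁵ + 70x⁴ − 27x³ + 38x² + 7x − 57) ÷ lead(D) = −21x⁵ ÷ 3x² = −7x³. Subtract (−7x³)·D = −21x⁵ + 49x⁴ + 49x³. Remainder: 21x⁴ − 76x³ + 38x² + 7x − 57.
Step 2: lead(21x⁴ − 76x³ + 38x² + 7x − 57) ÷ lead(D) = 21x⁴ ÷ 3x² = 7x². Subtract (7x²)·D = 21x⁴ − 49x³ − 49x². Remainder: −27x³ + 87x² + 7x − 57.
Step 3: lead(−27x³ + 87x² + 7x − 57) ÷ lead(D) = −27x³ ÷ 3x² = −9x. Subtract (−9x)·D = −27x³ + 63x² + 63x. Remainder: 24x² − 56x − 57.
Step 4: lead(24x² − 56x − 57) ÷ lead(D) = 24x² ÷ 3x² = 8. Subtract (8)·D = 24x² − 56x − 56. Remainder: −1.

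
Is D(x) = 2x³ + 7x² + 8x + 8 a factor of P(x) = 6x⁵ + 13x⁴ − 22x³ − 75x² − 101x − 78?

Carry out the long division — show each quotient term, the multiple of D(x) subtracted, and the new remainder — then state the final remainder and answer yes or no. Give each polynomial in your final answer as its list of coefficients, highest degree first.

R = [-4, 3, -6], so D(x) is not a factor of P(x). no

Step 1: lead(6x⁵ + 13x⁴ − 22x³ − 75x² − 101x − 78) ÷ lead(D) = 6x⁵ ÷ 2x³ = 3x². Subtract (3x²)·D = 6x⁵ + 21x⁴ + 24x³ + 24x². Remainder: −8x⁴ − 46x³ − 99x² − 101x − 78.
Step 2: lead(−8x⁴ − 46x³ − 99x² − 101x − 78) ÷ lead(D) = −8x⁴ ÷ 2x³ = −4x. Subtract (−4x)·D = −8x⁴ − 28x³ − 32x² − 32x. Remainder: −18x³ − 67x² − 69x − 78.
Step 3: lead(−18x³ − 67x² − 69x − 78) ÷ lead(D) = −18x³ ÷ 2x³ = −9. Subtract (−9)·D = −18x³ − 63x² − 72x − 72. Remainder: −4x² + 3x − 6.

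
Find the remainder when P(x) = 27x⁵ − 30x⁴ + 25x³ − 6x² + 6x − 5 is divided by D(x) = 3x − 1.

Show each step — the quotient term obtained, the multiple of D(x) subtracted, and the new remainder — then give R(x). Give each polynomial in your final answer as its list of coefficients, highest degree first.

Step 1: lead(27x⁵ − 30x⁴ + 25x³ − 6x² + 6x − 5) ÷ lead(D) = 27x⁵ ÷ 3x = 9x⁴. Subtract (9x⁴)·D = 27x⁵ − 9x⁴. Remainder: −21x⁴ + 25x³ − 6x² + 6x − 5.
Step 2: lead(−21x⁴ + 25x³ − 6x² + 6x − 5) ÷ lead(D) = −21x⁴ ÷ 3x = −7x³. Subtract (−7x³)·D = −21x⁴ + 7x³. Remainder: 18x³ − 6x² + 6x − 5.
Step 3: lead(18x³ − 6x² + 6x − 5) ÷ lead(D) = 18x³ ÷ 3x = 6x². Subtract (6x²)·D = 18x³ − 6x². Remainder: 6x − 5.
Step 4: lead(6x − 5) ÷ lead(D) = 6x ÷ 3x = 2. Subtract (2)·D = 6x − 2. Remainder: −3.

R = [-3]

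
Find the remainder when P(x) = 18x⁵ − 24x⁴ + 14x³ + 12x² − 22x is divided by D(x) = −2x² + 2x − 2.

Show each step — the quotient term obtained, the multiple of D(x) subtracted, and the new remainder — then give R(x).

R(x) = −4x − 8

Step 1: lead(18x⁵ − 24x⁴ + 14x³ + 12x² − 22x) ÷ lead(D) = 18x⁵ ÷ −2x² = −9x³. Subtract (−9x³)·D = 18x⁵ − 18x⁴ + 18x³. Remainder: −6x⁴ − 4x³ + 12x² − 22x.
Step 2: lead(−6x⁴ − 4x³ + 12x² − 22x) ÷ lead(D) = −6x⁴ ÷ −2x² = 3x². Subtract (3x²)·D = −6x⁴ + 6x³ − 6x². Remainder: −10x³ + 18x² − 22x.
Step 3: lead(−10x³ + 18x² − 22x) ÷ lead(D) = −10x³ ÷ −2x² = 5x. Subtract (5x)·D = −10x³ + 10x² − 10x. Remainder: 8x² − 12x.
Step 4: lead(8x² − 12x) ÷ lead(D) = 8x² ÷ −2x² = −4. Subtract (−4)·D = 8x² − 8x + 8. Remainder: −4x − 8.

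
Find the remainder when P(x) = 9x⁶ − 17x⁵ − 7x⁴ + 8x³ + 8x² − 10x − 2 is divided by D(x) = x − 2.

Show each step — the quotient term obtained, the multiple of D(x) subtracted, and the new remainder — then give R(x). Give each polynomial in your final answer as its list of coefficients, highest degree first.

R = [-6]

Step 1: lead(9x⁶ − 17x⁵ − 7x⁴ + 8x³ + 8x² − 10x − 2) ÷ lead(D) = 9x⁶ ÷ x = 9x⁵. Subtract (9x⁵)·D = 9x⁶ − 18x⁵. Remainder: x⁵ − 7x⁴ + 8x³ + 8x² − 10x − 2.
Step 2: lead(x⁵ − 7x⁴ + 8x³ + 8x² − 10x − 2) ÷ lead(D) = x⁵ ÷ x = x⁴. Subtract (x⁴)·D = x⁵ − 2x⁴. Remainder: −5x⁴ + 8x³ + 8x² − 10x − 2.
Step 3: lead(−5x⁴ + 8x³ + 8x² − 10x − 2) ÷ lead(D) = −5x⁴ ÷ x = −5x³. Subtract (−5x³)·D = −5x⁴ + 10x³. Remainder: −2x³ + 8x² − 10x − 2.
Step 4: lead(−2x³ + 8x² − 10x − 2) ÷ lead(D) = −2x³ ÷ x = −2x². Subtract (−2x²)·D = −2x³ + 4x². Remainder: 4x² − 10x − 2.
Step 5: lead(4x² − 10x − 2) ÷ lead(D) = 4x² ÷ x = 4x. Subtract (4x)·D = 4x² − 8x. Remainder: −2x − 2.
Step 6: lead(−2x − 2) ÷ lead(D) = −2x ÷ x = −2. Subtract (−2)·D = −2x + 4. Remainder: −6.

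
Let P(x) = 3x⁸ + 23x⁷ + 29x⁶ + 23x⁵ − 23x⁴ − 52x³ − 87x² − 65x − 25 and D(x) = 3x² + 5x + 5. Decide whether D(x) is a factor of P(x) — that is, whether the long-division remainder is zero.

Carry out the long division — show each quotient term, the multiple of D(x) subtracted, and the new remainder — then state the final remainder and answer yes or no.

Step 1: lead(3x⁸ + 23x⁷ + 29x⁶ + 23x⁵ − 23x⁴ − 52x³ − 87x² − 65x − 25) ÷ lead(D) = 3x⁸ ÷ 3x² = x⁶. Subtract (x⁶)·D = 3x⁸ + 5x⁷ + 5x⁶. Remainder: 18x⁷ + 24x⁶ + 23x⁵ − 23x⁴ − 52x³ − 87x² − 65x − 25.
Step 2: lead(18x⁷ + 24x⁶ + 23x⁵ − 23x⁴ − 52x³ − 87x² − 65x − 25) ÷ lead(D) = 18x⁷ ÷ 3x² = 6x⁵. Subtract (6x⁵)·D = 18x⁷ + 30x⁶ + 30x⁵. Remainder: −6x⁶ − 7x⁵ − 23x⁴ − 52x³ − 87x² − 65x − 25.
Step 3: lead(−6x⁶ − 7x⁵ − 23x⁴ − 52x³ − 87x² − 65x − 25) ÷ lead(D) = −6x⁶ ÷ 3x² = −2x⁴. Subtract (−2x⁴)·D = −6x⁶ − 10x⁵ − 10x⁴. Remainder: 3x⁵ − 13x⁴ − 52x³ − 87x² − 65x − 25.
Step 4: lead(3x⁵ − 13x⁴ − 52x³ − 87x² − 65x − 25) ÷ lead(D) = 3x⁵ ÷ 3x² = x³. Subtract (x³)·D = 3x⁵ + 5x⁴ + 5x³. Remainder: −18x⁴ − 57x³ − 87x² − 65x − 25.
Step 5: lead(−18x⁴ − 57x³ − 87x² − 65x − 25) ÷ lead(D) = −18x⁴ ÷ 3x² = −6x². Subtract (−6x²)·D = −18x⁴ − 30x³ − 30x². Remainder: −27x³ − 57x² − 65x − 25.
Step 6: lead(−27x³ − 57x² − 65x − 25) ÷ lead(D) = −27x³ ÷ 3x² = −9x. Subtract (−9x)·D = −27x³ − 45x² − 45x. Remainder: −12x² − 20x − 25.
Step 7: lead(−12x² − 20x − 25) ÷ lead(D) = −12x² ÷ 3x² = −4. Subtract (−4)·D = −12x² − 20x − 20. Remainder: −5.

R(x) = −5, so D(x) is not a factor of P(x). no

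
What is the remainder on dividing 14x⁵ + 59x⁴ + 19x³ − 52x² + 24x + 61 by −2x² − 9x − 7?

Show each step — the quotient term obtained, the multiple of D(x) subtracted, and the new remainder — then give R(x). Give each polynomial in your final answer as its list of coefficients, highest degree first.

R = [-6, 5]

Step 1: lead(14x⁵ + 59x⁴ + 19x³ − 52x² + 24x + 61) ÷ lead(D) = 14x⁵ ÷ −2x² = −7x³. Subtract (−7x³)·D = 14x⁵ + 63x⁴ + 49x³. Remainder: −4x⁴ − 30x³ − 52x² + 24x + 61.
Step 2: lead(−4x⁴ − 30x³ − 52x² + 24x + 61) ÷ lead(D) = −4x⁴ ÷ −2x² = 2x². Subtract (2x²)·D = −4x⁴ − 18x³ − 14x². Remainder: −12x³ − 38x² + 24x + 61.
Step 3: lead(−12x³ − 38x² + 24x + 61) ÷ lead(D) = −12x³ ÷ −2x² = 6x. Subtract (6x)·D = −12x³ − 54x² − 42x. Remainder: 16x² + 66x + 61.
Step 4: lead(16x² + 66x + 61) ÷ lead(D) = 16x² ÷ −2x² = −8. Subtract (−8)·D = 16x² + 72x + 56. Remainder: −6x + 5.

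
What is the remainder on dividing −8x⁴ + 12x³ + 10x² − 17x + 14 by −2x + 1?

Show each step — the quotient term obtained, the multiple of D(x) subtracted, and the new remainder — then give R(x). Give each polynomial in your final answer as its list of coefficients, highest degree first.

Step 1: lead(−8x⁴ + 12x³ + 10x² − 17x + 14) ÷ lead(D) = −8x⁴ ÷ −2x = 4x³. Subtract (4x³)·D = −8x⁴ + 4x³. Remainder: 8x³ + 10x² − 17x + 14.
Step 2: lead(8x³ + 10x² − 17x + 14) ÷ lead(D) = 8x³ ÷ −2x = −4x². Subtract (−4x²)·D = 8x³ − 4x². Remainder: 14x² − 17x + 14.
Step 3: lead(14x² − 17x + 14) ÷ lead(D) = 14x² ÷ −2x = −7x. Subtract (−7x)·D = 14x² − 7x. Remainder: −10x + 14.
Step 4: lead(−10x + 14) ÷ lead(D) = −10x ÷ −2x = 5. Subtract (5)·D = −10x + 5. Remainder: 9.

R = [9]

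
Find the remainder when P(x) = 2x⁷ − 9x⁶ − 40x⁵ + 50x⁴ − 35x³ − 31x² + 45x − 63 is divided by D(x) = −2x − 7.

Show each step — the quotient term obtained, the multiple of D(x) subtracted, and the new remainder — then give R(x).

R(x) = 0

Step 1: lead(2x⁷ − 9x⁶ − 40x⁵ + 50x⁴ − 35x³ − 31x² + 45x − 63) ÷ lead(D) = 2x⁷ ÷ −2x = −x⁶. Subtract (−x⁶)·D = 2x⁷ + 7x⁶. Remainder: −16x⁶ − 40x⁵ + 50x⁴ − 35x³ − 31x² + 45x − 63.
Step 2: lead(−16x⁶ − 40x⁵ + 50x⁴ − 35x³ − 31x² + 45x − 63) ÷ lead(D) = −16x⁶ ÷ −2x = 8x⁵. Subtract (8x⁵)·D = −16x⁶ − 56x⁵. Remainder: 16x⁵ + 50x⁴ − 35x³ − 31x² + 45x − 63.
Step 3: lead(16x⁵ + 50x⁴ − 35x³ − 31x² + 45x − 63) ÷ lead(D) = 16x⁵ ÷ −2x = −8x⁴. Subtract (−8x⁴)·D = 16x⁵ + 56x⁴. Remainder: −6x⁴ − 35x³ − 31x² + 45x − 63.
Step 4: lead(−6x⁴ − 35x³ − 31x² + 45x − 63) ÷ lead(D) = −6x⁴ ÷ −2x = 3x³. Subtract (3x³)·D = −6x⁴ − 21x³. Remainder: −14x³ − 31x² + 45x − 63.
Step 5: lead(−14x³ − 31x² + 45x − 63) ÷ lead(D) = −14x³ ÷ −2x = 7x². Subtract (7x²)·D = −14x³ − 49x². Remainder: 18x² + 45x − 63.
Step 6: lead(18x² + 45x − 63) ÷ lead(D) = 18x² ÷ −2x = −9x. Subtract (−9x)·D = 18x² + 63x. Remainder: −18x − 63.
Step 7: lead(−18x − 63) ÷ lead(D) = −18x ÷ −2x = 9. Subtract (9)·D = −18x − 63. Remainder: 0.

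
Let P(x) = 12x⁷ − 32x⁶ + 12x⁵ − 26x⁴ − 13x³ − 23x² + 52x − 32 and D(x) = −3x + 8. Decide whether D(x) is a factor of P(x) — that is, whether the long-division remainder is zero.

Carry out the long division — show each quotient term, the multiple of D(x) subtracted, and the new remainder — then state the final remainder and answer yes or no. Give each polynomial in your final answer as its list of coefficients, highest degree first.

Step 1: lead(12x⁷ − 32x⁶ + 12x⁵ − 26x⁴ − 13x³ − 23x² + 52x − 32) ÷ lead(D) = 12x⁷ ÷ −3x = −4x⁶. Subtract (−4x⁶)·D = 12x⁷ − 32x⁶. Remainder: 12x⁵ − 26x⁴ − 13x³ − 23x² + 52x − 32.
Step 2: lead(12x⁵ − 26x⁴ − 13x³ − 23x² + 52x − 32) ÷ lead(D) = 12x⁵ ÷ −3x = −4x⁴. Subtract (−4x⁴)·D = 12x⁵ − 32x⁴. Remainder: 6x⁴ − 13x³ − 23x² + 52x − 32.
Step 3: lead(6x⁴ − 13x³ − 23x² + 52x − 32) ÷ lead(D) = 6x⁴ ÷ −3x = −2x³. Subtract (−2x³)·D = 6x⁴ − 16x³. Remainder: 3x³ − 23x² + 52x − 32.
Step 4: lead(3x³ − 23x² + 52x − 32) ÷ lead(D) = 3x³ ÷ −3x = −x². Subtract (−x²)·D = 3x³ − 8x². Remainder: −15x² + 52x − 32.
Step 5: lead(−15x² + 52x − 32) ÷ lead(D) = −15x² ÷ −3x = 5x. Subtract (5x)·D = −15x² + 40x. Remainder: 12x − 32.
Step 6: lead(12x − 32) ÷ lead(D) = 12x ÷ −3x = −4. Subtract (−4)·D = 12x − 32. Remainder: 0.

R = [0], so D(x) is a factor of P(x). yes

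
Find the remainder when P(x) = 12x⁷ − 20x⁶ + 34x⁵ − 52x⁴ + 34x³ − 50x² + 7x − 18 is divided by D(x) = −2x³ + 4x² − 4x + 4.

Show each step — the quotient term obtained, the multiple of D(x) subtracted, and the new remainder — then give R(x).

R(x) = −2x² − 5x − 6

Step 1: lead(12x⁷ − 20x⁶ + 34x⁵ − 52x⁴ + 34x³ − 50x² + 7x − 18) ÷ lead(D) = 12x⁷ ÷ −2x³ = −6x⁴. Subtract (−6x⁴)·D = 12x⁷ − 24x⁶ + 24x⁵ − 24x⁴. Remainder: 4x⁶ + 10x⁵ − 28x⁴ + 34x³ − 50x² + 7x − 18.
Step 2: lead(4x⁶ + 10x⁵ − 28x⁴ + 34x³ − 50x² + 7x − 18) ÷ lead(D) = 4x⁶ ÷ −2x³ = −2x³. Subtract (−2x³)·D = 4x⁶ − 8x⁵ + 8x⁴ − 8x³. Remainder: 18x⁵ − 36x⁴ + 42x³ − 50x² + 7x − 18.
Step 3: lead(18x⁵ − 36x⁴ + 42x³ − 50x² + 7x − 18) ÷ lead(D) = 18x⁵ ÷ −2x³ = −9x². Subtract (−9x²)·D = 18x⁵ − 36x⁴ + 36x³ − 36x². Remainder: 6x³ − 14x² + 7x − 18.
Step 4: lead(6x³ − 14x² + 7x − 18) ÷ lead(D) = 6x³ ÷ −2x³ = −3. Subtract (−3)·D = 6x³ − 12x² + 12x − 12. Remainder: −2x² − 5x − 6.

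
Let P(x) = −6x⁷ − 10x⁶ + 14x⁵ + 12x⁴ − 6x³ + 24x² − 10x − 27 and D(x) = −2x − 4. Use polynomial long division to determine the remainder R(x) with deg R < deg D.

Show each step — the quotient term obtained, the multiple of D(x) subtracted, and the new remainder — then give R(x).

Step 1: lead(−6x⁷ − 10x⁶ + 14x⁵ + 12x⁴ − 6x³ + 24x² − 10x − 27) ÷ lead(D) = −6x⁷ ÷ −2x = 3x⁶. Subtract (3x⁶)·D = −6x⁷ − 12x⁶. Remainder: 2x⁶ + 14x⁵ + 12x⁴ − 6x³ + 24x² − 10x − 27.
Step 2: lead(2x⁶ + 14x⁵ + 12x⁴ − 6x³ + 24x² − 10x − 27) ÷ lead(D) = 2x⁶ ÷ −2x = −x⁵. Subtract (−x⁵)·D = 2x⁶ + 4x⁵. Remainder: 10x⁵ + 12x⁴ − 6x³ + 24x² − 10x − 27.
Step 3: lead(10x⁵ + 12x⁴ − 6x³ + 24x² − 10x − 27) ÷ lead(D) = 10x⁵ ÷ −2x = −5x⁴. Subtract (−5x⁴)·D = 10x⁵ + 20x⁴. Remainder: −8x⁴ − 6x³ + 24x² − 10x − 27.
Step 4: lead(−8x⁴ − 6x³ + 24x² − 10x − 27) ÷ lead(D) = −8x⁴ ÷ −2x = 4x³. Subtract (4x³)·D = −8x⁴ − 16x³. Remainder: 10x³ + 24x² − 10x − 27.
Step 5: lead(10x³ + 24x² − 10x − 27) ÷ lead(D) = 10x³ ÷ −2x = −5x². Subtract (−5x²)·D = 10x³ + 20x². Remainder: 4x² − 10x − 27.
Step 6: lead(4x² − 10x − 27) ÷ lead(D) = 4x² ÷ −2x = −2x. Subtract (−2x)·D = 4x² + 8x. Remainder: −18x − 27.
Step 7: lead(−18x − 27) ÷ lead(D) = −18x ÷ −2x = 9. Subtract (9)·D = −18x − 36. Remainder: 9.

R(x) = 9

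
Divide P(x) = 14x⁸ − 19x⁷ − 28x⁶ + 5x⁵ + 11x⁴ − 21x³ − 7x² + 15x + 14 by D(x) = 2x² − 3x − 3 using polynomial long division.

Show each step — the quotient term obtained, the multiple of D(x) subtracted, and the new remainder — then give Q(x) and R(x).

Q(x) = 7x⁶ + x⁵ − 2x⁴ + x³ + 4x² − 3x − 2; R(x) = 8

Step 1: lead(14x⁸ − 19x⁷ − 28x⁶ + 5x⁵ + 11x⁴ − 21x³ − 7x² + 15x + 14) ÷ lead(D) = 14x⁸ ÷ 2x² = 7x⁶. Subtract (7x⁶)·D = 14x⁸ − 21x⁷ − 21x⁶. Remainder: 2x⁷ − 7x⁶ + 5x⁵ + 11x⁴ − 21x³ − 7x² + 15x + 14.
Step 2: lead(2x⁷ − 7x⁶ + 5x⁵ + 11x⁴ − 21x³ − 7x² + 15x + 14) ÷ lead(D) = 2x⁷ ÷ 2x² = x⁵. Subtract (x⁵)·D = 2x⁷ − 3x⁶ − 3x⁵. Remainder: −4x⁶ + 8x⁵ + 11x⁴ − 21x³ − 7x² + 15x + 14.
Step 3: lead(−4x⁶ + 8x⁵ + 11x⁴ − 21x³ − 7x² + 15x + 14) ÷ lead(D) = −4x⁶ ÷ 2x² = −2x⁴. Subtract (−2x⁴)·D = −4x⁶ + 6x⁵ + 6x⁴. Remainder: 2x⁵ + 5x⁴ − 21x³ − 7x² + 15x + 14.
Step 4: lead(2x⁵ + 5x⁴ − 21x³ − 7x² + 15x + 14) ÷ lead(D) = 2x⁵ ÷ 2x² = x³. Subtract (x³)·D = 2x⁵ − 3x⁴ − 3x³. Remainder: 8x⁴ − 18x³ − 7x² + 15x + 14.
Step 5: lead(8x⁴ − 18x³ − 7x² + 15x + 14) ÷ lead(D) = 8x⁴ ÷ 2x² = 4x². Subtract (4x²)·D = 8x⁴ − 12x³ − 12x². Remainder: −6x³ + 5x² + 15x + 14.
Step 6: lead(−6x³ + 5x² + 15x + 14) ÷ lead(D) = −6x³ ÷ 2x² = −3x. Subtract (−3x)·D = −6x³ + 9x² + 9x. Remainder: −4x² + 6x + 14.
Step 7: lead(−4x² + 6x + 14) ÷ lead(D) = −4x² ÷ 2x² = −2. Subtract (−2)·D = −4x² + 6x + 6. Remainder: 8.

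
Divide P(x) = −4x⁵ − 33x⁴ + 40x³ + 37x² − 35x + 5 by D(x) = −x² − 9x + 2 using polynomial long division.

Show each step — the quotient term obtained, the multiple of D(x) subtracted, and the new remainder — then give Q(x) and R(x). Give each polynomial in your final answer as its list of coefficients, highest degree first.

Step 1: lead(−4x⁵ − 33x⁴ + 40x³ + 37x² − 35x + 5) ÷ lead(D) = −4x⁵ ÷ −x² = 4x³. Subtract (4x³)·D = −4x⁵ − 36x⁴ + 8x³. Remainder: 3x⁴ + 32x³ + 37x² − 35x + 5.
Step 2: lead(3x⁴ + 32x³ + 37x² − 35x + 5) ÷ lead(D) = 3x⁴ ÷ −x² = −3x². Subtract (−3x²)·D = 3x⁴ + 27x³ − 6x². Remainder: 5x³ + 43x² − 35x + 5.
Step 3: lead(5x³ + 43x² − 35x + 5) ÷ lead(D) = 5x³ ÷ −x² = −5x. Subtract (−5x)·D = 5x³ + 45x² − 10x. Remainder: −2x² − 25x + 5.
Step 4: lead(−2x² − 25x + 5) ÷ lead(D) = −2x² ÷ −x² = 2. Subtract (2)·D = −2x² − 18x + 4. Remainder: −7x + 1.

Q = [4, -3, -5, 2]; R = [-7, 1]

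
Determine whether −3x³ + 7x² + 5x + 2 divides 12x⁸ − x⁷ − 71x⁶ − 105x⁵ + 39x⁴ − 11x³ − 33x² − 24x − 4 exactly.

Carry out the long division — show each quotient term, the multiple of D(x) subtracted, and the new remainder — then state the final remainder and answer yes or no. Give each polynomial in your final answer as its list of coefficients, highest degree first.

Step 1: lead(12x⁸ − x⁷ − 71x⁶ − 105x⁵ + 39x⁴ − 11x³ − 33x² − 24x − 4) ÷ lead(D) = 12x⁸ ÷ −3x³ = −4x⁵. Subtract (−4x⁵)·D = 12x⁸ − 28x⁷ − 20x⁶ − 8x⁵. Remainder: 27x⁷ − 51x⁶ − 97x⁵ + 39x⁴ − 11x³ − 33x² − 24x − 4.
Step 2: lead(27x⁷ − 51x⁶ − 97x⁵ + 39x⁴ − 11x³ − 33x² − 24x − 4) ÷ lead(D) = 27x⁷ ÷ −3x³ = −9x⁴. Subtract (−9x⁴)·D = 27x⁷ − 63x⁶ − 45x⁵ − 18x⁴. Remainder: 12x⁶ − 52x⁵ + 57x⁴ − 11x³ − 33x² − 24x − 4.
Step 3: lead(12x⁶ − 52x⁵ + 57x⁴ − 11x³ − 33x² − 24x − 4) ÷ lead(D) = 12x⁶ ÷ −3x³ = −4x³. Subtract (−4x³)·D = 12x⁶ − 28x⁵ − 20x⁴ − 8x³. Remainder: −24x⁵ + 77x⁴ − 3x³ − 33x² − 24x − 4.
Step 4: lead(−24x⁵ + 77x⁴ − 3x³ − 33x² − 24x − 4) ÷ lead(D) = −24x⁵ ÷ −3x³ = 8x². Subtract (8x²)·D = −24x⁵ + 56x⁴ + 40x³ + 16x². Remainder: 21x⁴ − 43x³ − 49x² − 24x − 4.
Step 5: lead(21x⁴ − 43x³ − 49x² − 24x − 4) ÷ lead(D) = 21x⁴ ÷ −3x³ = −7x. Subtract (−7x)·D = 21x⁴ − 49x³ − 35x² − 14x. Remainder: 6x³ − 14x² − 10x − 4.
Step 6: lead(6x³ − 14x² − 10x − 4) ÷ lead(D) = 6x³ ÷ −3x³ = −2. Subtract (−2)·D = 6x³ − 14x² − 10x − 4. Remainder: 0.

R = [0], so D(x) is a factor of P(x). yes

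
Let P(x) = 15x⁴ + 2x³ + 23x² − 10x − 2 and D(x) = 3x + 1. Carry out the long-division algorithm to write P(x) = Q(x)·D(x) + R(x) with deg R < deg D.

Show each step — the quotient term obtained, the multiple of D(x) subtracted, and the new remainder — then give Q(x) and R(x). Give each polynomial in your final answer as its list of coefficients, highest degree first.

Q = [5, -1, 8, -6]; R = [4]

Step 1: lead(15x⁴ + 2x³ + 23x² − 10x − 2) ÷ lead(D) = 15x⁴ ÷ 3x = 5x³. Subtract (5x³)·D = 15x⁴ + 5x³. Remainder: −3x³ + 23x² − 10x − 2.
Step 2: lead(−3x³ + 23x² − 10x − 2) ÷ lead(D) = −3x³ ÷ 3x = −x². Subtract (−x²)·D = −3x³ − x². Remainder: 24x² − 10x − 2.
Step 3: lead(24x² − 10x − 2) ÷ lead(D) = 24x² ÷ 3x = 8x. Subtract (8x)·D = 24x² + 8x. Remainder: −18x − 2.
Step 4: lead(−18x − 2) ÷ lead(D) = −18x ÷ 3x = −6. Subtract (−6)·D = −18x − 6. Remainder: 4.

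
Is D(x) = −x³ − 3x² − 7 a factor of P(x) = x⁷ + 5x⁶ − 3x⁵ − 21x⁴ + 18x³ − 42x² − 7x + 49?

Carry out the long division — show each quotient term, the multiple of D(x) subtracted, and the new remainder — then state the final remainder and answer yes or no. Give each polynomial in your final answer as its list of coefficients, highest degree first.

R = [0], so D(x) is a factor of P(x). yes

Step 1: lead(x⁷ + 5x⁶ − 3x⁵ − 21x⁴ + 18x³ − 42x² − 7x + 49) ÷ lead(D) = x⁷ ÷ −x³ = −x⁴. Subtract (−x⁴)·D = x⁷ + 3x⁶ + 7x⁴. Remainder: 2x⁶ − 3x⁵ − 28x⁴ + 18x³ − 42x² − 7x + 49.
Step 2: lead(2x⁶ − 3x⁵ − 28x⁴ + 18x³ − 42x² − 7x + 49) ÷ lead(D) = 2x⁶ ÷ −x³ = −2x³. Subtract (−2x³)·D = 2x⁶ + 6x⁵ + 14x³. Remainder: −9x⁵ − 28x⁴ + 4x³ − 42x² − 7x + 49.
Step 3: lead(−9x⁵ − 28x⁴ + 4x³ − 42x² − 7x + 49) ÷ lead(D) = −9x⁵ ÷ −x³ = 9x². Subtract (9x²)·D = −9x⁵ − 27x⁴ − 63x². Remainder: −x⁴ + 4x³ + 21x² − 7x + 49.
Step 4: lead(−x⁴ + 4x³ + 21x² − 7x + 49) ÷ lead(D) = −x⁴ ÷ −x³ = x. Subtract (x)·D = −x⁴ − 3x³ − 7x. Remainder: 7x³ + 21x² + 49.
Step 5: lead(7x³ + 21x² + 49) ÷ lead(D) = 7x³ ÷ −x³ = −7. Subtract (−7)·D = 7x³ + 21x² + 49. Remainder: 0.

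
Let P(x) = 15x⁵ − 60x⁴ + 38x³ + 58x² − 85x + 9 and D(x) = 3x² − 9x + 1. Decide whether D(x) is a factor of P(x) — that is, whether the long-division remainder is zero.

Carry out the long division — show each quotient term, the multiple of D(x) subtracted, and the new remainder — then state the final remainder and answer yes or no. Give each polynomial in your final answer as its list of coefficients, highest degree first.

Step 1: lead(15x⁵ − 60x⁴ + 38x³ + 58x² − 85x + 9) ÷ lead(D) = 15x⁵ ÷ 3x² = 5x³. Subtract (5x³)·D = 15x⁵ − 45x⁴ + 5x³. Remainder: −15x⁴ + 33x³ + 58x² − 85x + 9.
Step 2: lead(−15x⁴ + 33x³ + 58x² − 85x + 9) ÷ lead(D) = −15x⁴ ÷ 3x² = −5x². Subtract (−5x²)·D = −15x⁴ + 45x³ − 5x². Remainder: −12x³ + 63x² − 85x + 9.
Step 3: lead(−12x³ + 63x² − 85x + 9) ÷ lead(D) = −12x³ ÷ 3x² = −4x. Subtract (−4x)·D = −12x³ + 36x² − 4x. Remainder: 27x² − 81x + 9.
Step 4: lead(27x² − 81x + 9) ÷ lead(D) = 27x² ÷ 3x² = 9. Subtract (9)·D = 27x² − 81x + 9. Remainder: 0.

R = [0], so D(x) is a factor of P(x). yes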